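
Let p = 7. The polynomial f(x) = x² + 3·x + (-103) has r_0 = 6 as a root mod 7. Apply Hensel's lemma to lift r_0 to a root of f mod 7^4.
r_3 = 1770 (mod 2401)

Hensel: r_{i+1} = r_i − f(r_i)·(f′(r_i))^{-1} mod 7^{i+2}, f′(x) = 2x + 3. Iterate:
  r_0 = 6 (mod 7)
  r_1 = 6 (mod 49)
  r_2 = 55 (mod 343)
  r_3 = 1770 (mod 2401)
Final: r = 1770 satisfies f(r) ≡ 0 mod 7^4.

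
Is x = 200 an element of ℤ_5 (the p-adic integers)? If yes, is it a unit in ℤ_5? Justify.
x ∈ ℤ_5 but not a unit; v_5(x) = 2 > 0

ℤ_5 = {x ∈ ℚ_5 : v_5(x) ≥ 0} and ℤ_5^× = {x ∈ ℤ_5 : v_5(x) = 0}. Here v_5(200) = v_5(num) − v_5(den) = 2; compare against these criteria.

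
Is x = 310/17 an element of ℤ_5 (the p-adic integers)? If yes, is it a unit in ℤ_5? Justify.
x ∈ ℤ_5 but not a unit; v_5(x) = 1 > 0

ℤ_5 = {x ∈ ℚ_5 : v_5(x) ≥ 0} and ℤ_5^× = {x ∈ ℤ_5 : v_5(x) = 0}. Here v_5(310/17) = v_5(num) − v_5(den) = 1; compare against these criteria.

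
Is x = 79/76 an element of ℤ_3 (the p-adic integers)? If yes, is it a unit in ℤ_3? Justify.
x ∈ ℤ_3^× (unit); v_3(x) = 0

ℤ_3 = {x ∈ ℚ_3 : v_3(x) ≥ 0} and ℤ_3^× = {x ∈ ℤ_3 : v_3(x) = 0}. Here v_3(79/76) = v_3(num) − v_3(den) = 0; compare against these criteria.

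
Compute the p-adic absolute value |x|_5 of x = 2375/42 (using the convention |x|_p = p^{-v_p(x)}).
|2375/42|_5 = 1/125

Step 1 — compute v_5(x) by factoring powers of 5 out of the numerator and denominator: v_5(2375/42) = 3. Step 2 — apply |x|_p = p^{-v_p(x)} = 5^{-3} = 1/125.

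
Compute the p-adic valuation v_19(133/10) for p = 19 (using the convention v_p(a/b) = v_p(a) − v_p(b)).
v_19(133/10) = 1

Factor powers of 19 from the numerator and denominator of the reduced fraction: 133 = 19^1 · 7 and 10 = 19^0 · 10. Apply v_p(a/b) = v_p(a) − v_p(b): v_19(133/10) = 1 − 0 = 1.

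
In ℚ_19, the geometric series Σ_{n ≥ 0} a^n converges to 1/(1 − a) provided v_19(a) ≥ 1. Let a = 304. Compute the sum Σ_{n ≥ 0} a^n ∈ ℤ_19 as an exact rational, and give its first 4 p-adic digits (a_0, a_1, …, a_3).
Σ a^n = 1/(1 − a) = -1/303;  first 4 digits = (1, 16, 9, 5)

v_19(a) = 1 ≥ 1, so the series converges in ℤ_19 to 1/(1 − a) = 1/(1 − 304) = -1/303. Expand this rational in ℤ_19: compute digits iteratively via d_i = x_i mod 19, x_{i+1} = (x_i − d_i)/19. The first 4 digits are (1, 16, 9, 5).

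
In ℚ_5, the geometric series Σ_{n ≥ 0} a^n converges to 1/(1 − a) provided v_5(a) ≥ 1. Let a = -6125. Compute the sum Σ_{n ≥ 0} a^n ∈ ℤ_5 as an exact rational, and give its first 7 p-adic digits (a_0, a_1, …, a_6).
Σ a^n = 1/(1 − a) = 1/6126;  first 7 digits = (1, 0, 0, 1, 0, 3, 0)

v_5(a) = 3 ≥ 1, so the series converges in ℤ_5 to 1/(1 − a) = 1/(1 − (-6125)) = 1/6126. Expand this rational in ℤ_5: compute digits iteratively via d_i = x_i mod 5, x_{i+1} = (x_i − d_i)/5. The first 7 digits are (1, 0, 0, 1, 0, 3, 0).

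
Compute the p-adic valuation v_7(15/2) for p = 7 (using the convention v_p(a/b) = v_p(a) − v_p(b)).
v_7(15/2) = 0

Factor powers of 7 from the numerator and denominator of the reduced fraction: 15 = 7^0 · 15 and 2 = 7^0 · 2. Apply v_p(a/b) = v_p(a) − v_p(b): v_7(15/2) = 0 − 0 = 0.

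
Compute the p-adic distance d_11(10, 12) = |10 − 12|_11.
d_11(10, 12) = 1

Step 1 — x − y = 10 − 12 = -2. Step 2 — v_11(-2) = 0 (factor: -2 = −(11^0 · 2); the sign does not affect v_p). Step 3 — |x − y|_11 = 11^{0} = 1.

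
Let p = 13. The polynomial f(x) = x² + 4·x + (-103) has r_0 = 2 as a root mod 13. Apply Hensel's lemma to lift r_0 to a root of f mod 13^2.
r_1 = 119 (mod 169)

Hensel: r_{i+1} = r_i − f(r_i)·(f′(r_i))^{-1} mod 13^{i+2}, f′(x) = 2x + 4. Iterate:
  r_0 = 2 (mod 13)
  r_1 = 119 (mod 169)
Final: r = 119 satisfies f(r) ≡ 0 mod 13^2.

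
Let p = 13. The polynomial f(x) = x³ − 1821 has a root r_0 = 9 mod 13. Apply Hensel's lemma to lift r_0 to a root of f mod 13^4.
r_3 = 11397 (mod 28561)

Hensel: r_{i+1} = r_i − f(r_i)/f′(r_i) mod 13^{i+2}, where f′(x) = 3x². Iterate:
  r_0 = 9 (mod 13)
  r_1 = 74 (mod 169)
  r_2 = 412 (mod 2197)
  r_3 = 11397 (mod 28561)
Final: r = 11397 with f(r) ≡ 0 mod 13^4.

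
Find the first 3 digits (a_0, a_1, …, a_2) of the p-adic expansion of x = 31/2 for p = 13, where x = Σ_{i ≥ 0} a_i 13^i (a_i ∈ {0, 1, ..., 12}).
(a_0, …, a_2) = (9, 7, 6)

v_13(31/2) = 0 (numerator and denominator both coprime to 13), so x ∈ ℤ_13^×. Compute digits iteratively via a_i = x_i mod 13, x_{i+1} = (x_i − a_i)/13, with x_0 = x:
  x_0 = 31/2;  a_0 = 9;  x_1 = (x_0 − 9)/13 = 1/2
  x_1 = 1/2;  a_1 = 7;  x_2 = (x_1 − 7)/13 = -1/2
  x_2 = -1/2;  a_2 = 6;  x_3 = (x_2 − 6)/13 = -1/2
Digits: (9, 7, 6).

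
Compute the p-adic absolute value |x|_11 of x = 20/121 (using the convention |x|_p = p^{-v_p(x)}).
|20/121|_11 = 121

Step 1 — compute v_11(x) by factoring powers of 11 out of the numerator and denominator: v_11(20/121) = -2. Step 2 — apply |x|_p = p^{-v_p(x)} = 11^{2} = 121.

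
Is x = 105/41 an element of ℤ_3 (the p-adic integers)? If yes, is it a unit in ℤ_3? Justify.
x ∈ ℤ_3 but not a unit; v_3(x) = 1 > 0

ℤ_3 = {x ∈ ℚ_3 : v_3(x) ≥ 0} and ℤ_3^× = {x ∈ ℤ_3 : v_3(x) = 0}. Here v_3(105/41) = v_3(num) − v_3(den) = 1; compare against these criteria.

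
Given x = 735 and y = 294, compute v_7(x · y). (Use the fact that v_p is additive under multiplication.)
v_7(216090) = 4

v_p(x) = 2 (factor: 735 = 7^2 · 15); v_p(y) = 2 (factor: 294 = 7^2 · 6). Additivity: v_p(xy) = v_p(x) + v_p(y) = 2 + 2 = 4. (Direct check: xy = 216090 = 7^4 · (90).)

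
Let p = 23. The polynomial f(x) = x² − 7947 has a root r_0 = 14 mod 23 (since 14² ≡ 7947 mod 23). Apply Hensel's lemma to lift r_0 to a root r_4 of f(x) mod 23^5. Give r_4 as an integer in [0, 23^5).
r_4 = 306903 (mod 6436343)

Hensel's recurrence: r_{i+1} = r_i − f(r_i)·(f′(r_i))^{-1} mod 23^{i+2}, with f′(x) = 2x. Iterate:
  r_0 = 14 (mod 23)
  r_1 = 83 (mod 529)
  r_2 = 2728 (mod 12167)
  r_3 = 27062 (mod 279841)
  r_4 = 306903 (mod 6436343)
Final: r_4 = 306903, and one checks f(r_4) ≡ 0 mod 23^5.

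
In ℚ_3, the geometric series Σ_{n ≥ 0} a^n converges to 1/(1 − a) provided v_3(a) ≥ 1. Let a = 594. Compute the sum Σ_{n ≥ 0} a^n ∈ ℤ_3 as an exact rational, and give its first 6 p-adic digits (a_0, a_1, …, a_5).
Σ a^n = 1/(1 − a) = -1/593;  first 6 digits = (1, 0, 0, 1, 1, 2)

v_3(a) = 3 ≥ 1, so the series converges in ℤ_3 to 1/(1 − a) = 1/(1 − 594) = -1/593. Expand this rational in ℤ_3: compute digits iteratively via d_i = x_i mod 3, x_{i+1} = (x_i − d_i)/3. The first 6 digits are (1, 0, 0, 1, 1, 2).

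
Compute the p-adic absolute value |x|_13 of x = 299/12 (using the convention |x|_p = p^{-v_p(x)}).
|299/12|_13 = 1/13

Step 1 — compute v_13(x) by factoring powers of 13 out of the numerator and denominator: v_13(299/12) = 1. Step 2 — apply |x|_p = p^{-v_p(x)} = 13^{-1} = 1/13.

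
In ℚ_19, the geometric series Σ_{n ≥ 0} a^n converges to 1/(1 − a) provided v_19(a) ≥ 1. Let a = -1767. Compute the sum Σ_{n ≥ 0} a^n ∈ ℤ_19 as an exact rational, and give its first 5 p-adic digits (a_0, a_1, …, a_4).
Σ a^n = 1/(1 − a) = 1/1768;  first 5 digits = (1, 2, 18, 6, 18)

v_19(a) = 1 ≥ 1, so the series converges in ℤ_19 to 1/(1 − a) = 1/(1 − (-1767)) = 1/1768. Expand this rational in ℤ_19: compute digits iteratively via d_i = x_i mod 19, x_{i+1} = (x_i − d_i)/19. The first 5 digits are (1, 2, 18, 6, 18).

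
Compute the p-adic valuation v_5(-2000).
v_5(-2000) = 3

v_5(n) is the largest exponent k such that 5^k divides n. Factor out: -2000 = -5^3 · 16. (Sign doesn't affect v_p.) So v_5(-2000) = 3.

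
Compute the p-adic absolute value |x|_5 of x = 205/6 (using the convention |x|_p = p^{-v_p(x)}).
|205/6|_5 = 1/5

Step 1 — compute v_5(x) by factoring powers of 5 out of the numerator and denominator: v_5(205/6) = 1. Step 2 — apply |x|_p = p^{-v_p(x)} = 5^{-1} = 1/5.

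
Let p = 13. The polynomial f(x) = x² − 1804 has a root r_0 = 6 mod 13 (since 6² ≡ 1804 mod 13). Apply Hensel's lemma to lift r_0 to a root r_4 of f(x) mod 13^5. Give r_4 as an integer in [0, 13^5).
r_4 = 233993 (mod 371293)

Hensel's recurrence: r_{i+1} = r_i − f(r_i)·(f′(r_i))^{-1} mod 13^{i+2}, with f′(x) = 2x. Iterate:
  r_0 = 6 (mod 13)
  r_1 = 97 (mod 169)
  r_2 = 1111 (mod 2197)
  r_3 = 5505 (mod 28561)
  r_4 = 233993 (mod 371293)
Final: r_4 = 233993, and one checks f(r_4) ≡ 0 mod 13^5.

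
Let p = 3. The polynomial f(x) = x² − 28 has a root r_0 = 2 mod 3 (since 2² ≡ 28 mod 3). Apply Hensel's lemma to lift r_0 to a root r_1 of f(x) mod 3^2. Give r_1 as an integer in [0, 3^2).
r_1 = 8 (mod 9)

Hensel's recurrence: r_{i+1} = r_i − f(r_i)·(f′(r_i))^{-1} mod 3^{i+2}, with f′(x) = 2x. Iterate:
  r_0 = 2 (mod 3)
  r_1 = 8 (mod 9)
Final: r_1 = 8, and one checks f(r_1) ≡ 0 mod 3^2.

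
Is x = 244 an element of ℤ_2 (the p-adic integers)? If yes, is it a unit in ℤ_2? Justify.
x ∈ ℤ_2 but not a unit; v_2(x) = 2 > 0

ℤ_2 = {x ∈ ℚ_2 : v_2(x) ≥ 0} and ℤ_2^× = {x ∈ ℤ_2 : v_2(x) = 0}. Here v_2(244) = v_2(num) − v_2(den) = 2; compare against these criteria.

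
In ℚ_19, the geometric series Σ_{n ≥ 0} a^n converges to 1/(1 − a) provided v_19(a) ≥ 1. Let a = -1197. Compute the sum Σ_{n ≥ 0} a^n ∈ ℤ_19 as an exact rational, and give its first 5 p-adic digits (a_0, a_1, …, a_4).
Σ a^n = 1/(1 − a) = 1/1198;  first 5 digits = (1, 13, 13, 11, 2)

v_19(a) = 1 ≥ 1, so the series converges in ℤ_19 to 1/(1 − a) = 1/(1 − (-1197)) = 1/1198. Expand this rational in ℤ_19: compute digits iteratively via d_i = x_i mod 19, x_{i+1} = (x_i − d_i)/19. The first 5 digits are (1, 13, 13, 11, 2).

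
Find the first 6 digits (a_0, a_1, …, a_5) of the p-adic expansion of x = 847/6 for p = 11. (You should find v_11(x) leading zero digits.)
(a_0, …, a_5) = (0, 0, 3, 9, 1, 9)

v_11(847/6) = 2, so a_0 = ... = a_1 = 0. Factor out: x = 11^2 · u with u = 7/6 a unit in ℤ_11. Expand u iteratively via a_{v+i} = u_i mod 11, u_{i+1} = (u_i − a_{v+i})/11:
  u_0 = 7/6;  a_2 = 3;  u_1 = (u_0 − 3)/11 = -1/6
  u_1 = -1/6;  a_3 = 9;  u_2 = (u_1 − 9)/11 = -5/6
  u_2 = -5/6;  a_4 = 1;  u_3 = (u_2 − 1)/11 = -1/6
  u_3 = -1/6;  a_5 = 9;  u_4 = (u_3 − 9)/11 = -5/6
Digits: (0, 0, 3, 9, 1, 9).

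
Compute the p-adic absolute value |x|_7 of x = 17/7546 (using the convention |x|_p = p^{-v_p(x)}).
|17/7546|_7 = 343

Step 1 — compute v_7(x) by factoring powers of 7 out of the numerator and denominator: v_7(17/7546) = -3. Step 2 — apply |x|_p = p^{-v_p(x)} = 7^{3} = 343.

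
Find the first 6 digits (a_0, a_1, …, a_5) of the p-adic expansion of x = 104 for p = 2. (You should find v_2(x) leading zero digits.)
(a_0, …, a_5) = (0, 0, 0, 1, 0, 1)

v_2(104) = 3, so a_0 = ... = a_2 = 0. Factor out: x = 2^3 · u with u = 13 a unit in ℤ_2. Expand u iteratively via a_{v+i} = u_i mod 2, u_{i+1} = (u_i − a_{v+i})/2:
  u_0 = 13;  a_3 = 1;  u_1 = (u_0 − 1)/2 = 6
  u_1 = 6;  a_4 = 0;  u_2 = (u_1 − 0)/2 = 3
  u_2 = 3;  a_5 = 1;  u_3 = (u_2 − 1)/2 = 1
Digits: (0, 0, 0, 1, 0, 1).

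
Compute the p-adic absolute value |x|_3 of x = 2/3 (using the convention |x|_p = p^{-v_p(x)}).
|2/3|_3 = 3

Step 1 — compute v_3(x) by factoring powers of 3 out of the numerator and denominator: v_3(2/3) = -1. Step 2 — apply |x|_p = p^{-v_p(x)} = 3^{1} = 3.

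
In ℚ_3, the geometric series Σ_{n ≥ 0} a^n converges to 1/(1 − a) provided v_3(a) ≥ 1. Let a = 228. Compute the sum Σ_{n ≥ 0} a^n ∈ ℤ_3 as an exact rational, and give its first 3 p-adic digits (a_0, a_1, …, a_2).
Σ a^n = 1/(1 − a) = -1/227;  first 3 digits = (1, 1, 2)

v_3(a) = 1 ≥ 1, so the series converges in ℤ_3 to 1/(1 − a) = 1/(1 − 228) = -1/227. Expand this rational in ℤ_3: compute digits iteratively via d_i = x_i mod 3, x_{i+1} = (x_i − d_i)/3. The first 3 digits are (1, 1, 2).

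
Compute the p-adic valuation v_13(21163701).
v_13(21163701) = 5

v_13(n) is the largest exponent k such that 13^k divides n. Factor out: 21163701 = 13^5 · 57. (Sign doesn't affect v_p.) So v_13(21163701) = 5.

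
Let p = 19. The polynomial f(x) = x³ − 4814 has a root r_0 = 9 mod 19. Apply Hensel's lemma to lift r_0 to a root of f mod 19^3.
r_2 = 4854 (mod 6859)

Hensel: r_{i+1} = r_i − f(r_i)/f′(r_i) mod 19^{i+2}, where f′(x) = 3x². Iterate:
  r_0 = 9 (mod 19)
  r_1 = 161 (mod 361)
  r_2 = 4854 (mod 6859)
Final: r = 4854 with f(r) ≡ 0 mod 19^3.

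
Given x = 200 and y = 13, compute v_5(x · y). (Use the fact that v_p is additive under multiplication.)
v_5(2600) = 2

v_p(x) = 2 (factor: 200 = 5^2 · 8); v_p(y) = 0 (factor: 13 = 5^0 · 13). Additivity: v_p(xy) = v_p(x) + v_p(y) = 2 + 0 = 2. (Direct check: xy = 2600 = 5^2 · (104).)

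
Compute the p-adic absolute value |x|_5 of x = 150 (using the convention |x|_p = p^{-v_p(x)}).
|150|_5 = 1/25

Step 1 — compute v_5(x) by factoring powers of 5 out of the numerator and denominator: v_5(150) = 2. Step 2 — apply |x|_p = p^{-v_p(x)} = 5^{-2} = 1/25.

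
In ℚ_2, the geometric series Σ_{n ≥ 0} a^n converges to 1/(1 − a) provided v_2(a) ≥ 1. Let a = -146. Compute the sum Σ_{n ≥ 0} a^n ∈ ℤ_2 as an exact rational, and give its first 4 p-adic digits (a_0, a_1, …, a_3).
Σ a^n = 1/(1 − a) = 1/147;  first 4 digits = (1, 1, 0, 1)

v_2(a) = 1 ≥ 1, so the series converges in ℤ_2 to 1/(1 − a) = 1/(1 − (-146)) = 1/147. Expand this rational in ℤ_2: compute digits iteratively via d_i = x_i mod 2, x_{i+1} = (x_i − d_i)/2. The first 4 digits are (1, 1, 0, 1).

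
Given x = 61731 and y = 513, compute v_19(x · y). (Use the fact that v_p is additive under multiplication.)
v_19(31668003) = 4

v_p(x) = 3 (factor: 61731 = 19^3 · 9); v_p(y) = 1 (factor: 513 = 19^1 · 27). Additivity: v_p(xy) = v_p(x) + v_p(y) = 3 + 1 = 4. (Direct check: xy = 31668003 = 19^4 · (243).)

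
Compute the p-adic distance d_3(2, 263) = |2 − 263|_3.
d_3(2, 263) = 1/9

Step 1 — x − y = 2 − 263 = -261. Step 2 — v_3(-261) = 2 (factor: -261 = −(3^2 · 29); the sign does not affect v_p). Step 3 — |x − y|_3 = 3^{-2} = 1/9.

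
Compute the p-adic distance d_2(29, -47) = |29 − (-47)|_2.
d_2(29, -47) = 1/4

Step 1 — x − y = 29 − (-47) = 76. Step 2 — v_2(76) = 2 (factor: 76 = (2^2 · 19); the sign does not affect v_p). Step 3 — |x − y|_2 = 2^{-2} = 1/4.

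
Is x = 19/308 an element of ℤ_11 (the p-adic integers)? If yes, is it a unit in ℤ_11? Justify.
x ∉ ℤ_11 (v_11(x) = -1 < 0)

ℤ_11 = {x ∈ ℚ_11 : v_11(x) ≥ 0} and ℤ_11^× = {x ∈ ℤ_11 : v_11(x) = 0}. Here v_11(19/308) = v_11(num) − v_11(den) = -1; compare against these criteria.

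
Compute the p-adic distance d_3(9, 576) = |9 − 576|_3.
d_3(9, 576) = 1/81

Step 1 — x − y = 9 − 576 = -567. Step 2 — v_3(-567) = 4 (factor: -567 = −(3^4 · 7); the sign does not affect v_p). Step 3 — |x − y|_3 = 3^{-4} = 1/81.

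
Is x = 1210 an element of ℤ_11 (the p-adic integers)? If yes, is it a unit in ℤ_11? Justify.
x ∈ ℤ_11 but not a unit; v_11(x) = 2 > 0

ℤ_11 = {x ∈ ℚ_11 : v_11(x) ≥ 0} and ℤ_11^× = {x ∈ ℤ_11 : v_11(x) = 0}. Here v_11(1210) = v_11(num) − v_11(den) = 2; compare against these criteria.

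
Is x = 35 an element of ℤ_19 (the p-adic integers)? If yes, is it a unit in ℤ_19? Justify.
x ∈ ℤ_19^× (unit); v_19(x) = 0

ℤ_19 = {x ∈ ℚ_19 : v_19(x) ≥ 0} and ℤ_19^× = {x ∈ ℤ_19 : v_19(x) = 0}. Here v_19(35) = v_19(num) − v_19(den) = 0; compare against these criteria.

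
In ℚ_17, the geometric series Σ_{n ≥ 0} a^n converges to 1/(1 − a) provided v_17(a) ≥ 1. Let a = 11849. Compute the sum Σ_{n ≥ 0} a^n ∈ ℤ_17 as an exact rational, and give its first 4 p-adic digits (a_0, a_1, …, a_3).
Σ a^n = 1/(1 − a) = -1/11848;  first 4 digits = (1, 0, 7, 2)

v_17(a) = 2 ≥ 1, so the series converges in ℤ_17 to 1/(1 − a) = 1/(1 − 11849) = -1/11848. Expand this rational in ℤ_17: compute digits iteratively via d_i = x_i mod 17, x_{i+1} = (x_i − d_i)/17. The first 4 digits are (1, 0, 7, 2).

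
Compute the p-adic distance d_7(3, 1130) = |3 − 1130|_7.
d_7(3, 1130) = 1/49

Step 1 — x − y = 3 − 1130 = -1127. Step 2 — v_7(-1127) = 2 (factor: -1127 = −(7^2 · 23); the sign does not affect v_p). Step 3 — |x − y|_7 = 7^{-2} = 1/49.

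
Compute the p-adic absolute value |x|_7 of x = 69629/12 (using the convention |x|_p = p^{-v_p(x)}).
|69629/12|_7 = 1/2401

Step 1 — compute v_7(x) by factoring powers of 7 out of the numerator and denominator: v_7(69629/12) = 4. Step 2 — apply |x|_p = p^{-v_p(x)} = 7^{-4} = 1/2401.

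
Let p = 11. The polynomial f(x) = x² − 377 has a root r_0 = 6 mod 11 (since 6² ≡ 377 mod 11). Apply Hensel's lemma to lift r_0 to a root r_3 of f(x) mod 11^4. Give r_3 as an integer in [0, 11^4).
r_3 = 4098 (mod 14641)

Hensel's recurrence: r_{i+1} = r_i − f(r_i)·(f′(r_i))^{-1} mod 11^{i+2}, with f′(x) = 2x. Iterate:
  r_0 = 6 (mod 11)
  r_1 = 105 (mod 121)
  r_2 = 105 (mod 1331)
  r_3 = 4098 (mod 14641)
Final: r_3 = 4098, and one checks f(r_3) ≡ 0 mod 11^4.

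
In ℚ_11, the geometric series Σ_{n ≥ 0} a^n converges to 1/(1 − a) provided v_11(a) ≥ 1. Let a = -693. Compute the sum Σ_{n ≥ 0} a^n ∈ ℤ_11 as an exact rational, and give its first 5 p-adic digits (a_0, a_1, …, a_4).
Σ a^n = 1/(1 − a) = 1/694;  first 5 digits = (1, 3, 3, 2, 9)

v_11(a) = 1 ≥ 1, so the series converges in ℤ_11 to 1/(1 − a) = 1/(1 − (-693)) = 1/694. Expand this rational in ℤ_11: compute digits iteratively via d_i = x_i mod 11, x_{i+1} = (x_i − d_i)/11. The first 5 digits are (1, 3, 3, 2, 9).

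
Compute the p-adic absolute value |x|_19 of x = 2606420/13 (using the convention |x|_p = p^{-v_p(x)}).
|2606420/13|_19 = 1/130321

Step 1 — compute v_19(x) by factoring powers of 19 out of the numerator and denominator: v_19(2606420/13) = 4. Step 2 — apply |x|_p = p^{-v_p(x)} = 19^{-4} = 1/130321.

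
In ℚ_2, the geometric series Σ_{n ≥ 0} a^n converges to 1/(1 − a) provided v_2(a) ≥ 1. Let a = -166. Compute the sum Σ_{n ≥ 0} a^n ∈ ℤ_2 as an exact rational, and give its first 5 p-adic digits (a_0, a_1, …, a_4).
Σ a^n = 1/(1 − a) = 1/167;  first 5 digits = (1, 1, 1, 0, 1)

v_2(a) = 1 ≥ 1, so the series converges in ℤ_2 to 1/(1 − a) = 1/(1 − (-166)) = 1/167. Expand this rational in ℤ_2: compute digits iteratively via d_i = x_i mod 2, x_{i+1} = (x_i − d_i)/2. The first 5 digits are (1, 1, 1, 0, 1).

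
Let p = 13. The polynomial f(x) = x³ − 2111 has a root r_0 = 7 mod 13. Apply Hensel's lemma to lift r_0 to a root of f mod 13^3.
r_2 = 1463 (mod 2197)

Hensel: r_{i+1} = r_i − f(r_i)/f′(r_i) mod 13^{i+2}, where f′(x) = 3x². Iterate:
  r_0 = 7 (mod 13)
  r_1 = 111 (mod 169)
  r_2 = 1463 (mod 2197)
Final: r = 1463 with f(r) ≡ 0 mod 13^3.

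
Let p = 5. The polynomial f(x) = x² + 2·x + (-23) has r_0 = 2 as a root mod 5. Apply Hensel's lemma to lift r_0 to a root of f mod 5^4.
r_3 = 217 (mod 625)

Hensel: r_{i+1} = r_i − f(r_i)·(f′(r_i))^{-1} mod 5^{i+2}, f′(x) = 2x + 2. Iterate:
  r_0 = 2 (mod 5)
  r_1 = 17 (mod 25)
  r_2 = 92 (mod 125)
  r_3 = 217 (mod 625)
Final: r = 217 satisfies f(r) ≡ 0 mod 5^4.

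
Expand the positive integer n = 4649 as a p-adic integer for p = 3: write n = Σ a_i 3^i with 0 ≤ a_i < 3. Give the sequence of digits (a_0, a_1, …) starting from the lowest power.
(a_0, a_1, …) = (2, 1, 0, 1, 0, 1, 0, 2)

Repeated division by 3 gives the digits low-to-high: 4649 = 2 + 1·3^1 + 1·3^3 + 1·3^5 + 2·3^7. Digit sequence: (2, 1, 0, 1, 0, 1, 0, 2).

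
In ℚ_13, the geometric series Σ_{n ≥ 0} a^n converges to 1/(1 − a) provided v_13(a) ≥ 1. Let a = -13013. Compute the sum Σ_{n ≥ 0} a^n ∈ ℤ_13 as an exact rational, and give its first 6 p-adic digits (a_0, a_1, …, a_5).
Σ a^n = 1/(1 − a) = 1/13014;  first 6 digits = (1, 0, 1, 7, 0, 1)

v_13(a) = 2 ≥ 1, so the series converges in ℤ_13 to 1/(1 − a) = 1/(1 − (-13013)) = 1/13014. Expand this rational in ℤ_13: compute digits iteratively via d_i = x_i mod 13, x_{i+1} = (x_i − d_i)/13. The first 6 digits are (1, 0, 1, 7, 0, 1).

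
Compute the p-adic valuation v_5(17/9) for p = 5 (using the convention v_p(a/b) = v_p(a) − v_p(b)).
v_5(17/9) = 0

Factor powers of 5 from the numerator and denominator of the reduced fraction: 17 = 5^0 · 17 and 9 = 5^0 · 9. Apply v_p(a/b) = v_p(a) − v_p(b): v_5(17/9) = 0 − 0 = 0.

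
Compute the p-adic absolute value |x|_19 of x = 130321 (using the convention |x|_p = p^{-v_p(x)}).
|130321|_19 = 1/130321

Step 1 — compute v_19(x) by factoring powers of 19 out of the numerator and denominator: v_19(130321) = 4. Step 2 — apply |x|_p = p^{-v_p(x)} = 19^{-4} = 1/130321.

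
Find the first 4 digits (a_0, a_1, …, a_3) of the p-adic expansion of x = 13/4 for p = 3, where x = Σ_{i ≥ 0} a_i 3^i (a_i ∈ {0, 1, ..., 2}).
(a_0, …, a_3) = (1, 0, 1, 2)

v_3(13/4) = 0 (numerator and denominator both coprime to 3), so x ∈ ℤ_3^×. Compute digits iteratively via a_i = x_i mod 3, x_{i+1} = (x_i − a_i)/3, with x_0 = x:
  x_0 = 13/4;  a_0 = 1;  x_1 = (x_0 − 1)/3 = 3/4
  x_1 = 3/4;  a_1 = 0;  x_2 = (x_1 − 0)/3 = 1/4
  x_2 = 1/4;  a_2 = 1;  x_3 = (x_2 − 1)/3 = -1/4
  x_3 = -1/4;  a_3 = 2;  x_4 = (x_3 − 2)/3 = -3/4
Digits: (1, 0, 1, 2).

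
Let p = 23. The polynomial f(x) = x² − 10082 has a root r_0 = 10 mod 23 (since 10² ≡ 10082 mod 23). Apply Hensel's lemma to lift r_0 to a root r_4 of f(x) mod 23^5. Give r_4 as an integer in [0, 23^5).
r_4 = 3006340 (mod 6436343)

Hensel's recurrence: r_{i+1} = r_i − f(r_i)·(f′(r_i))^{-1} mod 23^{i+2}, with f′(x) = 2x. Iterate:
  r_0 = 10 (mod 23)
  r_1 = 33 (mod 529)
  r_2 = 1091 (mod 12167)
  r_3 = 207930 (mod 279841)
  r_4 = 3006340 (mod 6436343)
Final: r_4 = 3006340, and one checks f(r_4) ≡ 0 mod 23^5.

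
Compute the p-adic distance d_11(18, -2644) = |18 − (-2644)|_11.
d_11(18, -2644) = 1/1331

Step 1 — x − y = 18 − (-2644) = 2662. Step 2 — v_11(2662) = 3 (factor: 2662 = (11^3 · 2); the sign does not affect v_p). Step 3 — |x − y|_11 = 11^{-3} = 1/1331.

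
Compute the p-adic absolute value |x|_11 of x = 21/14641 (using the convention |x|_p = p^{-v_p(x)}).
|21/14641|_11 = 14641

Step 1 — compute v_11(x) by factoring powers of 11 out of the numerator and denominator: v_11(21/14641) = -4. Step 2 — apply |x|_p = p^{-v_p(x)} = 11^{4} = 14641.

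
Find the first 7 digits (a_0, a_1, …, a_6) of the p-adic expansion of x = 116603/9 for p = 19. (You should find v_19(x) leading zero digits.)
(a_0, …, a_6) = (0, 0, 0, 4, 2, 2, 2)

v_19(116603/9) = 3, so a_0 = ... = a_2 = 0. Factor out: x = 19^3 · u with u = 17/9 a unit in ℤ_19. Expand u iteratively via a_{v+i} = u_i mod 19, u_{i+1} = (u_i − a_{v+i})/19:
  u_0 = 17/9;  a_3 = 4;  u_1 = (u_0 − 4)/19 = -1/9
  u_1 = -1/9;  a_4 = 2;  u_2 = (u_1 − 2)/19 = -1/9
  u_2 = -1/9;  a_5 = 2;  u_3 = (u_2 − 2)/19 = -1/9
  u_3 = -1/9;  a_6 = 2;  u_4 = (u_3 − 2)/19 = -1/9
Digits: (0, 0, 0, 4, 2, 2, 2).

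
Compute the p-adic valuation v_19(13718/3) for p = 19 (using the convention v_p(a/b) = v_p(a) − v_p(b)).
v_19(13718/3) = 3

Factor powers of 19 from the numerator and denominator of the reduced fraction: 13718 = 19^3 · 2 and 3 = 19^0 · 3. Apply v_p(a/b) = v_p(a) − v_p(b): v_19(13718/3) = 3 − 0 = 3.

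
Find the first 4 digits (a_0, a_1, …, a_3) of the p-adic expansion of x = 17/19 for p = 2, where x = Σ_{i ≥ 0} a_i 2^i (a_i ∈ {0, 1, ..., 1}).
(a_0, …, a_3) = (1, 1, 0, 1)

v_2(17/19) = 0 (numerator and denominator both coprime to 2), so x ∈ ℤ_2^×. Compute digits iteratively via a_i = x_i mod 2, x_{i+1} = (x_i − a_i)/2, with x_0 = x:
  x_0 = 17/19;  a_0 = 1;  x_1 = (x_0 − 1)/2 = -1/19
  x_1 = -1/19;  a_1 = 1;  x_2 = (x_1 − 1)/2 = -10/19
  x_2 = -10/19;  a_2 = 0;  x_3 = (x_2 − 0)/2 = -5/19
  x_3 = -5/19;  a_3 = 1;  x_4 = (x_3 − 1)/2 = -12/19
Digits: (1, 1, 0, 1).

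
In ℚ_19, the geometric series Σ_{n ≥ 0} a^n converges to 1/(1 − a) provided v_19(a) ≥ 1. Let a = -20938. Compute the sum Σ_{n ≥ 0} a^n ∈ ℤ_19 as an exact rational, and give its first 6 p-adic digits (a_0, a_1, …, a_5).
Σ a^n = 1/(1 − a) = 1/20939;  first 6 digits = (1, 0, 18, 15, 0, 6)

v_19(a) = 2 ≥ 1, so the series converges in ℤ_19 to 1/(1 − a) = 1/(1 − (-20938)) = 1/20939. Expand this rational in ℤ_19: compute digits iteratively via d_i = x_i mod 19, x_{i+1} = (x_i − d_i)/19. The first 6 digits are (1, 0, 18, 15, 0, 6).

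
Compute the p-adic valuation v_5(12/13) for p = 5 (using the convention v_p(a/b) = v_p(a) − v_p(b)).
v_5(12/13) = 0

Factor powers of 5 from the numerator and denominator of the reduced fraction: 12 = 5^0 · 12 and 13 = 5^0 · 13. Apply v_p(a/b) = v_p(a) − v_p(b): v_5(12/13) = 0 − 0 = 0.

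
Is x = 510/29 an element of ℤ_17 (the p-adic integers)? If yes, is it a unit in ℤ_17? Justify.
x ∈ ℤ_17 but not a unit; v_17(x) = 1 > 0

ℤ_17 = {x ∈ ℚ_17 : v_17(x) ≥ 0} and ℤ_17^× = {x ∈ ℤ_17 : v_17(x) = 0}. Here v_17(510/29) = v_17(num) − v_17(den) = 1; compare against these criteria.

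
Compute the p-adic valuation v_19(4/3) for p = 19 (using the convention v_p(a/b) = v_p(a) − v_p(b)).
v_19(4/3) = 0

Factor powers of 19 from the numerator and denominator of the reduced fraction: 4 = 19^0 · 4 and 3 = 19^0 · 3. Apply v_p(a/b) = v_p(a) − v_p(b): v_19(4/3) = 0 − 0 = 0.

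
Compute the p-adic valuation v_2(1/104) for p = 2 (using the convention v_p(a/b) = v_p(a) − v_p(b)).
v_2(1/104) = -3

Factor powers of 2 from the numerator and denominator of the reduced fraction: 1 = 2^0 · 1 and 104 = 2^3 · 13. Apply v_p(a/b) = v_p(a) − v_p(b): v_2(1/104) = 0 − 3 = -3.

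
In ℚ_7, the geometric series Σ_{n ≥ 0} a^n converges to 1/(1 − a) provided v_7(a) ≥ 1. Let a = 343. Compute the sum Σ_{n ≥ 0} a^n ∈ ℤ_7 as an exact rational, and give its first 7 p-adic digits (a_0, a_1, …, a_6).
Σ a^n = 1/(1 − a) = -1/342;  first 7 digits = (1, 0, 0, 1, 0, 0, 1)

v_7(a) = 3 ≥ 1, so the series converges in ℤ_7 to 1/(1 − a) = 1/(1 − 343) = -1/342. Expand this rational in ℤ_7: compute digits iteratively via d_i = x_i mod 7, x_{i+1} = (x_i − d_i)/7. The first 7 digits are (1, 0, 0, 1, 0, 0, 1).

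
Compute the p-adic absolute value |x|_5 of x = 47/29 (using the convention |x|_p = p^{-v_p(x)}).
|47/29|_5 = 1

Step 1 — compute v_5(x) by factoring powers of 5 out of the numerator and denominator: v_5(47/29) = 0. Step 2 — apply |x|_p = p^{-v_p(x)} = 5^{0} = 1.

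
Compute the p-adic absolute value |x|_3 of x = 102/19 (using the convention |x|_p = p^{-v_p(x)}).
|102/19|_3 = 1/3

Step 1 — compute v_3(x) by factoring powers of 3 out of the numerator and denominator: v_3(102/19) = 1. Step 2 — apply |x|_p = p^{-v_p(x)} = 3^{-1} = 1/3.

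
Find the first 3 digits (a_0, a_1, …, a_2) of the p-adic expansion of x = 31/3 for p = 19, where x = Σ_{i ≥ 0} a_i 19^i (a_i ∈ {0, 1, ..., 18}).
(a_0, …, a_2) = (4, 13, 12)

v_19(31/3) = 0 (numerator and denominator both coprime to 19), so x ∈ ℤ_19^×. Compute digits iteratively via a_i = x_i mod 19, x_{i+1} = (x_i − a_i)/19, with x_0 = x:
  x_0 = 31/3;  a_0 = 4;  x_1 = (x_0 − 4)/19 = 1/3
  x_1 = 1/3;  a_1 = 13;  x_2 = (x_1 − 13)/19 = -2/3
  x_2 = -2/3;  a_2 = 12;  x_3 = (x_2 − 12)/19 = -2/3
Digits: (4, 13, 12).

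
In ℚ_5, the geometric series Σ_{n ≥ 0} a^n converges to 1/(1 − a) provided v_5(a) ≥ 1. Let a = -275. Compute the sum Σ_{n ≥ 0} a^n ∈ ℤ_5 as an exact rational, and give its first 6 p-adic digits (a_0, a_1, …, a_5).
Σ a^n = 1/(1 − a) = 1/276;  first 6 digits = (1, 0, 4, 2, 0, 4)

v_5(a) = 2 ≥ 1, so the series converges in ℤ_5 to 1/(1 − a) = 1/(1 − (-275)) = 1/276. Expand this rational in ℤ_5: compute digits iteratively via d_i = x_i mod 5, x_{i+1} = (x_i − d_i)/5. The first 6 digits are (1, 0, 4, 2, 0, 4).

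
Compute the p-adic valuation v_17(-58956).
v_17(-58956) = 3

v_17(n) is the largest exponent k such that 17^k divides n. Factor out: -58956 = -17^3 · 12. (Sign doesn't affect v_p.) So v_17(-58956) = 3.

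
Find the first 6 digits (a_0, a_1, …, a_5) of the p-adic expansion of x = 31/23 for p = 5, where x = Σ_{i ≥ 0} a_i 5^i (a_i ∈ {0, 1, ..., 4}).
(a_0, …, a_5) = (2, 4, 2, 4, 3, 4)

v_5(31/23) = 0 (numerator and denominator both coprime to 5), so x ∈ ℤ_5^×. Compute digits iteratively via a_i = x_i mod 5, x_{i+1} = (x_i − a_i)/5, with x_0 = x:
  x_0 = 31/23;  a_0 = 2;  x_1 = (x_0 − 2)/5 = -3/23
  x_1 = -3/23;  a_1 = 4;  x_2 = (x_1 − 4)/5 = -19/23
  x_2 = -19/23;  a_2 = 2;  x_3 = (x_2 − 2)/5 = -13/23
  x_3 = -13/23;  a_3 = 4;  x_4 = (x_3 − 4)/5 = -21/23
  x_4 = -21/23;  a_4 = 3;  x_5 = (x_4 − 3)/5 = -18/23
  x_5 = -18/23;  a_5 = 4;  x_6 = (x_5 − 4)/5 = -22/23
Digits: (2, 4, 2, 4, 3, 4).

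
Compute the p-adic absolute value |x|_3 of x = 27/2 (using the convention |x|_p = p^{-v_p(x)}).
|27/2|_3 = 1/27

Step 1 — compute v_3(x) by factoring powers of 3 out of the numerator and denominator: v_3(27/2) = 3. Step 2 — apply |x|_p = p^{-v_p(x)} = 3^{-3} = 1/27.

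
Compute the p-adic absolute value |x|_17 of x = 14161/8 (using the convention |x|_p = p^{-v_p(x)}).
|14161/8|_17 = 1/289

Step 1 — compute v_17(x) by factoring powers of 17 out of the numerator and denominator: v_17(14161/8) = 2. Step 2 — apply |x|_p = p^{-v_p(x)} = 17^{-2} = 1/289.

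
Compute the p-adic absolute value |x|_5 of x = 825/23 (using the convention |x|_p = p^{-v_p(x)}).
|825/23|_5 = 1/25

Step 1 — compute v_5(x) by factoring powers of 5 out of the numerator and denominator: v_5(825/23) = 2. Step 2 — apply |x|_p = p^{-v_p(x)} = 5^{-2} = 1/25.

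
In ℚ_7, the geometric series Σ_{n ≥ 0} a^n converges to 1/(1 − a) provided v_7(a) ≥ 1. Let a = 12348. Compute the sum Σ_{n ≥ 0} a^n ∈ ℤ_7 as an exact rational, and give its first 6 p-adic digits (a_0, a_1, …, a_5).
Σ a^n = 1/(1 − a) = -1/12347;  first 6 digits = (1, 0, 0, 1, 5, 0)

v_7(a) = 3 ≥ 1, so the series converges in ℤ_7 to 1/(1 − a) = 1/(1 − 12348) = -1/12347. Expand this rational in ℤ_7: compute digits iteratively via d_i = x_i mod 7, x_{i+1} = (x_i − d_i)/7. The first 6 digits are (1, 0, 0, 1, 5, 0).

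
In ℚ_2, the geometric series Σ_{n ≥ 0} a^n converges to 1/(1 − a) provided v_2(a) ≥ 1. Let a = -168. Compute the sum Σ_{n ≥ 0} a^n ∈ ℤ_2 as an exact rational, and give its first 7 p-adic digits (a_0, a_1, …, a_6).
Σ a^n = 1/(1 − a) = 1/169;  first 7 digits = (1, 0, 0, 1, 1, 0, 0)

v_2(a) = 3 ≥ 1, so the series converges in ℤ_2 to 1/(1 − a) = 1/(1 − (-168)) = 1/169. Expand this rational in ℤ_2: compute digits iteratively via d_i = x_i mod 2, x_{i+1} = (x_i − d_i)/2. The first 7 digits are (1, 0, 0, 1, 1, 0, 0).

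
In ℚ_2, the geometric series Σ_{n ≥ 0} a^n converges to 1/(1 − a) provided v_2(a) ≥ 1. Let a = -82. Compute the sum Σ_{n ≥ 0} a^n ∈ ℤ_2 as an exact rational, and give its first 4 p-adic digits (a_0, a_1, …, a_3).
Σ a^n = 1/(1 − a) = 1/83;  first 4 digits = (1, 1, 0, 1)

v_2(a) = 1 ≥ 1, so the series converges in ℤ_2 to 1/(1 − a) = 1/(1 − (-82)) = 1/83. Expand this rational in ℤ_2: compute digits iteratively via d_i = x_i mod 2, x_{i+1} = (x_i − d_i)/2. The first 4 digits are (1, 1, 0, 1).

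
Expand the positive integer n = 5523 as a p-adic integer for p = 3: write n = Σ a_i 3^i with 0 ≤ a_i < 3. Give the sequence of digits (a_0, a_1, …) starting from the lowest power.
(a_0, a_1, …) = (0, 2, 1, 0, 2, 1, 1, 2)

Repeated division by 3 gives the digits low-to-high: 5523 = 2·3^1 + 1·3^2 + 2·3^4 + 1·3^5 + 1·3^6 + 2·3^7. Digit sequence: (0, 2, 1, 0, 2, 1, 1, 2).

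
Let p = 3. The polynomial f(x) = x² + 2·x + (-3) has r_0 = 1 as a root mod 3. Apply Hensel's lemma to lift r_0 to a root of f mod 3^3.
r_2 = 1 (mod 27)

Hensel: r_{i+1} = r_i − f(r_i)·(f′(r_i))^{-1} mod 3^{i+2}, f′(x) = 2x + 2. Iterate:
  r_0 = 1 (mod 3)
  r_1 = 1 (mod 9)
  r_2 = 1 (mod 27)
Final: r = 1 satisfies f(r) ≡ 0 mod 3^3.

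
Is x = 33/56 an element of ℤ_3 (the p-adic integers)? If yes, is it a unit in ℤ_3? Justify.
x ∈ ℤ_3 but not a unit; v_3(x) = 1 > 0

ℤ_3 = {x ∈ ℚ_3 : v_3(x) ≥ 0} and ℤ_3^× = {x ∈ ℤ_3 : v_3(x) = 0}. Here v_3(33/56) = v_3(num) − v_3(den) = 1; compare against these criteria.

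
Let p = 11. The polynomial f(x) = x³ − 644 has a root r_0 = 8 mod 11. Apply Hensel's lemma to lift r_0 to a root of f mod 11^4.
r_3 = 11844 (mod 14641)

Hensel: r_{i+1} = r_i − f(r_i)/f′(r_i) mod 11^{i+2}, where f′(x) = 3x². Iterate:
  r_0 = 8 (mod 11)
  r_1 = 107 (mod 121)
  r_2 = 1196 (mod 1331)
  r_3 = 11844 (mod 14641)
Final: r = 11844 with f(r) ≡ 0 mod 11^4.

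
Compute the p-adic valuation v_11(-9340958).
v_11(-9340958) = 5

v_11(n) is the largest exponent k such that 11^k divides n. Factor out: -9340958 = -11^5 · 58. (Sign doesn't affect v_p.) So v_11(-9340958) = 5.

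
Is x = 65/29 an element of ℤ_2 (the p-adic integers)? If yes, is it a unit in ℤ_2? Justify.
x ∈ ℤ_2^× (unit); v_2(x) = 0

ℤ_2 = {x ∈ ℚ_2 : v_2(x) ≥ 0} and ℤ_2^× = {x ∈ ℤ_2 : v_2(x) = 0}. Here v_2(65/29) = v_2(num) − v_2(den) = 0; compare against these criteria.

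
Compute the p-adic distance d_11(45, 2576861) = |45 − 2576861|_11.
d_11(45, 2576861) = 1/161051

Step 1 — x − y = 45 − 2576861 = -2576816. Step 2 — v_11(-2576816) = 5 (factor: -2576816 = −(11^5 · 16); the sign does not affect v_p). Step 3 — |x − y|_11 = 11^{-5} = 1/161051.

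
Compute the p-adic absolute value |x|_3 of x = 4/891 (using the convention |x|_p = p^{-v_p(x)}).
|4/891|_3 = 81

Step 1 — compute v_3(x) by factoring powers of 3 out of the numerator and denominator: v_3(4/891) = -4. Step 2 — apply |x|_p = p^{-v_p(x)} = 3^{4} = 81.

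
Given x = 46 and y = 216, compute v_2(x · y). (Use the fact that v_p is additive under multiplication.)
v_2(9936) = 4

v_p(x) = 1 (factor: 46 = 2^1 · 23); v_p(y) = 3 (factor: 216 = 2^3 · 27). Additivity: v_p(xy) = v_p(x) + v_p(y) = 1 + 3 = 4. (Direct check: xy = 9936 = 2^4 · (621).)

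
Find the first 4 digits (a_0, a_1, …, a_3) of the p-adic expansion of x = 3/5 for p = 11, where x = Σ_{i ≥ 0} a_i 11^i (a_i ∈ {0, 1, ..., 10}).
(a_0, …, a_3) = (5, 4, 4, 4)

v_11(3/5) = 0 (numerator and denominator both coprime to 11), so x ∈ ℤ_11^×. Compute digits iteratively via a_i = x_i mod 11, x_{i+1} = (x_i − a_i)/11, with x_0 = x:
  x_0 = 3/5;  a_0 = 5;  x_1 = (x_0 − 5)/11 = -2/5
  x_1 = -2/5;  a_1 = 4;  x_2 = (x_1 − 4)/11 = -2/5
  x_2 = -2/5;  a_2 = 4;  x_3 = (x_2 − 4)/11 = -2/5
  x_3 = -2/5;  a_3 = 4;  x_4 = (x_3 − 4)/11 = -2/5
Digits: (5, 4, 4, 4).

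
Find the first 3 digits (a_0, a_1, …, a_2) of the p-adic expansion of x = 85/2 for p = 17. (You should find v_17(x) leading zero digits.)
(a_0, …, a_2) = (0, 11, 8)

v_17(85/2) = 1, so a_0 = ... = a_0 = 0. Factor out: x = 17^1 · u with u = 5/2 a unit in ℤ_17. Expand u iteratively via a_{v+i} = u_i mod 17, u_{i+1} = (u_i − a_{v+i})/17:
  u_0 = 5/2;  a_1 = 11;  u_1 = (u_0 − 11)/17 = -1/2
  u_1 = -1/2;  a_2 = 8;  u_2 = (u_1 − 8)/17 = -1/2
Digits: (0, 11, 8).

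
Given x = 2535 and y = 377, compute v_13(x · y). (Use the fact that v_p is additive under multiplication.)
v_13(955695) = 3

v_p(x) = 2 (factor: 2535 = 13^2 · 15); v_p(y) = 1 (factor: 377 = 13^1 · 29). Additivity: v_p(xy) = v_p(x) + v_p(y) = 2 + 1 = 3. (Direct check: xy = 955695 = 13^3 · (435).)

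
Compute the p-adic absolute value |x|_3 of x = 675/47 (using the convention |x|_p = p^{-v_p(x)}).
|675/47|_3 = 1/27

Step 1 — compute v_3(x) by factoring powers of 3 out of the numerator and denominator: v_3(675/47) = 3. Step 2 — apply |x|_p = p^{-v_p(x)} = 3^{-3} = 1/27.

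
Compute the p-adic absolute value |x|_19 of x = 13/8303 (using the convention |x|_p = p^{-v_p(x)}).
|13/8303|_19 = 361

Step 1 — compute v_19(x) by factoring powers of 19 out of the numerator and denominator: v_19(13/8303) = -2. Step 2 — apply |x|_p = p^{-v_p(x)} = 19^{2} = 361.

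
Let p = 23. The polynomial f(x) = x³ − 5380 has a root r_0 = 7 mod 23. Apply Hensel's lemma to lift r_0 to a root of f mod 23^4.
r_3 = 234032 (mod 279841)

Hensel: r_{i+1} = r_i − f(r_i)/f′(r_i) mod 23^{i+2}, where f′(x) = 3x². Iterate:
  r_0 = 7 (mod 23)
  r_1 = 214 (mod 529)
  r_2 = 2859 (mod 12167)
  r_3 = 234032 (mod 279841)
Final: r = 234032 with f(r) ≡ 0 mod 23^4.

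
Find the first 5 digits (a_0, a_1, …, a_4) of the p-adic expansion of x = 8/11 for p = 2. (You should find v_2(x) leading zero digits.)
(a_0, …, a_4) = (0, 0, 0, 1, 1)

v_2(8/11) = 3, so a_0 = ... = a_2 = 0. Factor out: x = 2^3 · u with u = 1/11 a unit in ℤ_2. Expand u iteratively via a_{v+i} = u_i mod 2, u_{i+1} = (u_i − a_{v+i})/2:
  u_0 = 1/11;  a_3 = 1;  u_1 = (u_0 − 1)/2 = -5/11
  u_1 = -5/11;  a_4 = 1;  u_2 = (u_1 − 1)/2 = -8/11
Digits: (0, 0, 0, 1, 1).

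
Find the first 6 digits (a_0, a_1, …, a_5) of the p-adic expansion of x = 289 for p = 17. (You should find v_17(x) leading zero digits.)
(a_0, …, a_5) = (0, 0, 1, 0, 0, 0)

v_17(289) = 2, so a_0 = ... = a_1 = 0. Factor out: x = 17^2 · u with u = 1 a unit in ℤ_17. Expand u iteratively via a_{v+i} = u_i mod 17, u_{i+1} = (u_i − a_{v+i})/17:
  u_0 = 1;  a_2 = 1;  u_1 = (u_0 − 1)/17 = 0
  u_1 = 0;  a_3 = 0;  u_2 = (u_1 − 0)/17 = 0
  u_2 = 0;  a_4 = 0;  u_3 = (u_2 − 0)/17 = 0
  u_3 = 0;  a_5 = 0;  u_4 = (u_3 − 0)/17 = 0
Digits: (0, 0, 1, 0, 0, 0).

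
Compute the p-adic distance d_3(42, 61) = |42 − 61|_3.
d_3(42, 61) = 1

Step 1 — x − y = 42 − 61 = -19. Step 2 — v_3(-19) = 0 (factor: -19 = −(3^0 · 19); the sign does not affect v_p). Step 3 — |x − y|_3 = 3^{0} = 1.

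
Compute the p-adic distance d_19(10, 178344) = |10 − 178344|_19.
d_19(10, 178344) = 1/6859

Step 1 — x − y = 10 − 178344 = -178334. Step 2 — v_19(-178334) = 3 (factor: -178334 = −(19^3 · 26); the sign does not affect v_p). Step 3 — |x − y|_19 = 19^{-3} = 1/6859.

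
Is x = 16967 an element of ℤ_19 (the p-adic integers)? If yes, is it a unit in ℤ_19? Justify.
x ∈ ℤ_19 but not a unit; v_19(x) = 2 > 0

ℤ_19 = {x ∈ ℚ_19 : v_19(x) ≥ 0} and ℤ_19^× = {x ∈ ℤ_19 : v_19(x) = 0}. Here v_19(16967) = v_19(num) − v_19(den) = 2; compare against these criteria.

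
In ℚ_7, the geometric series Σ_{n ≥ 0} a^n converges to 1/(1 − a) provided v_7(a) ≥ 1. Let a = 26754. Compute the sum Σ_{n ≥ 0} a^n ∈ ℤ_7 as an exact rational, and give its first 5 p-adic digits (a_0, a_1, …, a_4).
Σ a^n = 1/(1 − a) = -1/26753;  first 5 digits = (1, 0, 0, 1, 4)

v_7(a) = 3 ≥ 1, so the series converges in ℤ_7 to 1/(1 − a) = 1/(1 − 26754) = -1/26753. Expand this rational in ℤ_7: compute digits iteratively via d_i = x_i mod 7, x_{i+1} = (x_i − d_i)/7. The first 5 digits are (1, 0, 0, 1, 4).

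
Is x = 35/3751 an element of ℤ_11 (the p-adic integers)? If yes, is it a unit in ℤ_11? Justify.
x ∉ ℤ_11 (v_11(x) = -2 < 0)

ℤ_11 = {x ∈ ℚ_11 : v_11(x) ≥ 0} and ℤ_11^× = {x ∈ ℤ_11 : v_11(x) = 0}. Here v_11(35/3751) = v_11(num) − v_11(den) = -2; compare against these criteria.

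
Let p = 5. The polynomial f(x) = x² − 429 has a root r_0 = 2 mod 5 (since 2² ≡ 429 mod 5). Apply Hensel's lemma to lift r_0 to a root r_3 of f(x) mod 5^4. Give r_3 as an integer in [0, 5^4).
r_3 = 577 (mod 625)

Hensel's recurrence: r_{i+1} = r_i − f(r_i)·(f′(r_i))^{-1} mod 5^{i+2}, with f′(x) = 2x. Iterate:
  r_0 = 2 (mod 5)
  r_1 = 2 (mod 25)
  r_2 = 77 (mod 125)
  r_3 = 577 (mod 625)
Final: r_3 = 577, and one checks f(r_3) ≡ 0 mod 5^4.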